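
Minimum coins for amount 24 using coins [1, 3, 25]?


dp[0]=0; dp[i]=1+min(dp[i-c] for c in coins)
...dp[19]=7, dp[20]=8, dp[21]=7, dp[22]=8, dp[23]=9, dp[24]=8
Minimum coins for 24 = 8


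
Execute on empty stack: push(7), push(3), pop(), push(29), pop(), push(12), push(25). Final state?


push(7) -> [7]
push(3) -> [7, 3]
pop() returns 3 -> [7]
push(29) -> [7, 29]
pop() returns 29 -> [7]
push(12) -> [7, 12]
push(25) -> [7, 12, 25]
Final stack (bottom to top): [7, 12, 25]


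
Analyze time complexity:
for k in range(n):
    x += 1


Per nesting level: O(n) = O(n)
Complexity: O(n)


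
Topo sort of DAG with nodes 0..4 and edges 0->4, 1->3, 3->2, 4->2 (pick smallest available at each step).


Kahn's algorithm, process smallest node first
Order: [0, 1, 3, 4, 2]


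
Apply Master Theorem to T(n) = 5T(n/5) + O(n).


a=5, b=5, c=1. log_5(5)=1 = c=1. Case 2: O(n^c log n) = O(n log n)
Complexity: O(n log n)


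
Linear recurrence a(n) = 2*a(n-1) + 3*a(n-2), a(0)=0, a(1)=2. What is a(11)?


Build bottom-up:
...a(9)=9842, a(10)=29524, a(11)=2*29524+3*9842=88574


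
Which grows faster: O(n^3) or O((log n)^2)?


polylogarithmic grows slower than cubic
O((log n)^2) is asymptotically smaller; O(n^3) grows faster


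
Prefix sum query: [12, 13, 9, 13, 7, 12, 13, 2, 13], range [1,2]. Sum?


Prefix sums: [0, 12, 25, 34, 47, 54, 66, 79, 81, 94]
Sum[1..2] = prefix[3] - prefix[1] = 34 - 12 = 22


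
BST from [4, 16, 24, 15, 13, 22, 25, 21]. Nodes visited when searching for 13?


BST root = 4
Search for 13: compare at each node
Path: [4, 16, 15, 13]


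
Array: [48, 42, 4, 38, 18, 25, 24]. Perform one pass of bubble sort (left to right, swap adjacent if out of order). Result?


After one pass: [42, 4, 38, 18, 25, 24, 48]


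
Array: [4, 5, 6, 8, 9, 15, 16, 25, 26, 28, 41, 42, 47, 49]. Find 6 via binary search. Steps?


Search for 6:
[0,13] mid=6 arr[6]=16
[0,5] mid=2 arr[2]=6
Total: 2 comparisons


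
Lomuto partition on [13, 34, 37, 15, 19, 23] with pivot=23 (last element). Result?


Elements <= 23 go left of pivot.
Result: [13, 15, 19, 23, 37, 34], pivot at index 3


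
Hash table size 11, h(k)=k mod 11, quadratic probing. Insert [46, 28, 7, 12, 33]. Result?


Insertions: 46->slot 2; 28->slot 6; 7->slot 7; 12->slot 1; 33->slot 0
Table: [33, 12, 46, None, None, None, 28, 7, None, None, None]


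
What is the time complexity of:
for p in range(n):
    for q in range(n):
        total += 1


Per nesting level: O(n) * O(n) = O(n^2)
Complexity: O(n^2)


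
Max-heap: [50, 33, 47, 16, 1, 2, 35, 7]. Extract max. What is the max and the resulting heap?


Max = 50
Replace root with last, heapify down
Resulting heap: [47, 33, 35, 16, 1, 2, 7]


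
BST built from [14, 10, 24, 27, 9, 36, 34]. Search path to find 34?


BST root = 14
Search for 34: compare at each node
Path: [14, 24, 27, 36, 34]


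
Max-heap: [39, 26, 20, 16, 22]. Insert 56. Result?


Append 56: [39, 26, 20, 16, 22, 56]
Bubble up: swap idx 5(56) with idx 2(20); swap idx 2(56) with idx 0(39)
Result: [56, 26, 39, 16, 22, 20]


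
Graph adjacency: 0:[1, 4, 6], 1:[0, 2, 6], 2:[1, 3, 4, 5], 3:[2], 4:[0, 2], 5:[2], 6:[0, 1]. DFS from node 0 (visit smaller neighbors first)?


DFS stack-based: start with [0]
Visit order: [0, 1, 2, 3, 4, 5, 6]


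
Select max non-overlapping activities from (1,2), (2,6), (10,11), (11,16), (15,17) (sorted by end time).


Greedy: pick earliest-ending, then skip overlaps.
Selected (4 activities): [(1, 2), (2, 6), (10, 11), (11, 16)]


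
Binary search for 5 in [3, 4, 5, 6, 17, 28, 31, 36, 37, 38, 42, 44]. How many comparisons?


Search for 5:
[0,11] mid=5 arr[5]=28
[0,4] mid=2 arr[2]=5
Total: 2 comparisons


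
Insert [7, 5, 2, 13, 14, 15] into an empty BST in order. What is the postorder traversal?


Root = 7; build tree by BST insertion.
Postorder traversal: [2, 5, 15, 14, 13, 7]


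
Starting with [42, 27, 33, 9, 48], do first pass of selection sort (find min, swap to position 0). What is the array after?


After one pass: [9, 27, 33, 42, 48]


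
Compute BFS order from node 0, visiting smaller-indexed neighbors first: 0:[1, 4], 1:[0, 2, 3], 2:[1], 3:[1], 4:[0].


BFS queue: start with [0]
Visit order: [0, 1, 4, 2, 3]


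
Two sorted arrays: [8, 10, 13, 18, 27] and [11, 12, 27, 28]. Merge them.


Compare heads, take smaller each step.
Merged: [8, 10, 11, 12, 13, 18, 27, 27, 28]


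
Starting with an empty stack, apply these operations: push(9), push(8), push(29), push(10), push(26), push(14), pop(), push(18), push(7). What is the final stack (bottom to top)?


push(9) -> [9]
push(8) -> [9, 8]
push(29) -> [9, 8, 29]
push(10) -> [9, 8, 29, 10]
push(26) -> [9, 8, 29, 10, 26]
push(14) -> [9, 8, 29, 10, 26, 14]
pop() returns 14 -> [9, 8, 29, 10, 26]
push(18) -> [9, 8, 29, 10, 26, 18]
push(7) -> [9, 8, 29, 10, 26, 18, 7]
Final stack (bottom to top): [9, 8, 29, 10, 26, 18, 7]


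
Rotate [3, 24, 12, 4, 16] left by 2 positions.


Left rotate by 2: [12, 4, 16, 3, 24]


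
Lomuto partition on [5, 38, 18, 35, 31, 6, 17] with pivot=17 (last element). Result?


Elements <= 17 go left of pivot.
Result: [5, 6, 17, 35, 31, 38, 18], pivot at index 2


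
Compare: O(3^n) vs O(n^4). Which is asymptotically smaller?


quartic grows slower than exponential (base 3)
O(n^4) is asymptotically smaller; O(3^n) grows faster


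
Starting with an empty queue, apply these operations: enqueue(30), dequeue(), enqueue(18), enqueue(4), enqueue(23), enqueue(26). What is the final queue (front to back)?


enqueue(30) -> [30]
dequeue() returns 30 -> []
enqueue(18) -> [18]
enqueue(4) -> [18, 4]
enqueue(23) -> [18, 4, 23]
enqueue(26) -> [18, 4, 23, 26]
Final queue (front to back): [18, 4, 23, 26]


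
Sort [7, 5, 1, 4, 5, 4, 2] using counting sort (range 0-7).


Count array: [0, 1, 1, 0, 2, 2, 0, 1]
Reconstruct: [1, 2, 4, 4, 5, 5, 7]


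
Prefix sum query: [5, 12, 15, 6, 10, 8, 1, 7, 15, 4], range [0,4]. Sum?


Prefix sums: [0, 5, 17, 32, 38, 48, 56, 57, 64, 79, 83]
Sum[0..4] = prefix[5] - prefix[0] = 48 - 0 = 48


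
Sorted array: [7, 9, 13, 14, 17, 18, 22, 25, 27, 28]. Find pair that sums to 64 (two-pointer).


Two pointers: lo=0, hi=9
No pair sums to 64


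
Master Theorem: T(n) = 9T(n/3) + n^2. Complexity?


a=9, b=3, c=2. log_3(9)=2 = c=2. Case 2: O(n^c log n) = O(n^2 log n)
Complexity: O(n^2 log n)


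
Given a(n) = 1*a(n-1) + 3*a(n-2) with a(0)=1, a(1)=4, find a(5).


Build bottom-up:
...a(3)=19, a(4)=40, a(5)=1*40+3*19=97


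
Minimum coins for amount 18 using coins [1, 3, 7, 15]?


dp[0]=0; dp[i]=1+min(dp[i-c] for c in coins)
...dp[13]=3, dp[14]=2, dp[15]=1, dp[16]=2, dp[17]=3, dp[18]=2
Minimum coins for 18 = 2


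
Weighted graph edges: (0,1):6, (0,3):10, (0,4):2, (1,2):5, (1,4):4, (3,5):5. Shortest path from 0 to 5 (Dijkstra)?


Dijkstra from 0:
Distances: {0: 0, 1: 6, 2: 11, 3: 10, 4: 2, 5: 15}
Shortest distance to 5 = 15, path = [0, 3, 5]


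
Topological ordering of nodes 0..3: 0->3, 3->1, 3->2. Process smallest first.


Kahn's algorithm, process smallest node first
Order: [0, 3, 1, 2]


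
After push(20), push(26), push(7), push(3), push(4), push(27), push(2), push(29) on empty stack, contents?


push(20) -> [20]
push(26) -> [20, 26]
push(7) -> [20, 26, 7]
push(3) -> [20, 26, 7, 3]
push(4) -> [20, 26, 7, 3, 4]
push(27) -> [20, 26, 7, 3, 4, 27]
push(2) -> [20, 26, 7, 3, 4, 27, 2]
push(29) -> [20, 26, 7, 3, 4, 27, 2, 29]
Final stack (bottom to top): [20, 26, 7, 3, 4, 27, 2, 29]


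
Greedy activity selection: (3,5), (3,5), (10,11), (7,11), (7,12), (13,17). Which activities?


Greedy: pick earliest-ending, then skip overlaps.
Selected (3 activities): [(3, 5), (10, 11), (13, 17)]


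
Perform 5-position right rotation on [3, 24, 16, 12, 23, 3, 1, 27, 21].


Right rotate by 5: [23, 3, 1, 27, 21, 3, 24, 16, 12]


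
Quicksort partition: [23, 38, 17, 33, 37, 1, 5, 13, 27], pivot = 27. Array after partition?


Elements <= 27 go left of pivot.
Result: [23, 17, 1, 5, 13, 27, 33, 37, 38], pivot at index 5


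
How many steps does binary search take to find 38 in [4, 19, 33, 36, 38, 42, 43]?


Search for 38:
[0,6] mid=3 arr[3]=36
[4,6] mid=5 arr[5]=42
[4,4] mid=4 arr[4]=38
Total: 3 comparisons


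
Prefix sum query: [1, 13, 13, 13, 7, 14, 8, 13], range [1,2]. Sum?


Prefix sums: [0, 1, 14, 27, 40, 47, 61, 69, 82]
Sum[1..2] = prefix[3] - prefix[1] = 27 - 1 = 26


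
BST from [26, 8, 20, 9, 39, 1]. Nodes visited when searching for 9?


BST root = 26
Search for 9: compare at each node
Path: [26, 8, 20, 9]


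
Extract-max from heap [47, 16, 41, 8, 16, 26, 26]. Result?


Max = 47
Replace root with last, heapify down
Resulting heap: [41, 16, 26, 8, 16, 26]


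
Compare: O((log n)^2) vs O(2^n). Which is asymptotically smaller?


polylogarithmic grows slower than exponential
O((log n)^2) is asymptotically smaller; O(2^n) grows faster


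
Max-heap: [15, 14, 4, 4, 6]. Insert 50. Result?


Append 50: [15, 14, 4, 4, 6, 50]
Bubble up: swap idx 5(50) with idx 2(4); swap idx 2(50) with idx 0(15)
Result: [50, 14, 15, 4, 6, 4]


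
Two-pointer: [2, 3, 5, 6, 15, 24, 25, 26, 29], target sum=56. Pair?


Two pointers: lo=0, hi=8
No pair sums to 56


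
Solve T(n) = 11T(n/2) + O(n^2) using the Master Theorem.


a=11, b=2, c=2. log_2(11)=3.459 > c=2. Case 1: O(n^log_b(a)) = O(n^3.459)
Complexity: O(n^3.459)


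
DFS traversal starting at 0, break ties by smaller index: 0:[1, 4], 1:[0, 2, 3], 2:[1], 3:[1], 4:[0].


DFS stack-based: start with [0]
Visit order: [0, 1, 2, 3, 4]


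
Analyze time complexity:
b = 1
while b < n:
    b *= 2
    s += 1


Per nesting level: O(log n) = O(log n)
Complexity: O(log n)


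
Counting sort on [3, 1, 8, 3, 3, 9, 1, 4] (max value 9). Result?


Count array: [0, 2, 0, 3, 1, 0, 0, 0, 1, 1]
Reconstruct: [1, 1, 3, 3, 3, 4, 8, 9]


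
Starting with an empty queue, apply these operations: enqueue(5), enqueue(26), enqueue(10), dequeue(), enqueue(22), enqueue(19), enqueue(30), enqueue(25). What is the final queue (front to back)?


enqueue(5) -> [5]
enqueue(26) -> [5, 26]
enqueue(10) -> [5, 26, 10]
dequeue() returns 5 -> [26, 10]
enqueue(22) -> [26, 10, 22]
enqueue(19) -> [26, 10, 22, 19]
enqueue(30) -> [26, 10, 22, 19, 30]
enqueue(25) -> [26, 10, 22, 19, 30, 25]
Final queue (front to back): [26, 10, 22, 19, 30, 25]


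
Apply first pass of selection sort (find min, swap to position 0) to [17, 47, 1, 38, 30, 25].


After one pass: [1, 47, 17, 38, 30, 25]


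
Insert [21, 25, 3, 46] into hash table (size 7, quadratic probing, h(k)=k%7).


Insertions: 21->slot 0; 25->slot 4; 3->slot 3; 46->slot 5
Table: [21, None, None, 3, 25, 46, None]


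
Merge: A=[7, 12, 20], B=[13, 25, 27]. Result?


Compare heads, take smaller each step.
Merged: [7, 12, 13, 20, 25, 27]


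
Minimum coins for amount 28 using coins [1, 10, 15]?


dp[0]=0; dp[i]=1+min(dp[i-c] for c in coins)
...dp[23]=5, dp[24]=6, dp[25]=2, dp[26]=3, dp[27]=4, dp[28]=5
Minimum coins for 28 = 5


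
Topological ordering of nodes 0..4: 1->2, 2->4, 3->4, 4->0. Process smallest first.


Kahn's algorithm, process smallest node first
Order: [1, 2, 3, 4, 0]


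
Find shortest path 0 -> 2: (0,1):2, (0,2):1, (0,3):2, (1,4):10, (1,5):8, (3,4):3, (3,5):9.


Dijkstra from 0:
Distances: {0: 0, 1: 2, 2: 1, 3: 2, 4: 5, 5: 10}
Shortest distance to 2 = 1, path = [0, 2]


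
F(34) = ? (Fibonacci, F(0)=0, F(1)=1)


F(n)=F(n-1)+F(n-2)
...F(32)=2178309, F(33)=3524578, F(34)=5702887


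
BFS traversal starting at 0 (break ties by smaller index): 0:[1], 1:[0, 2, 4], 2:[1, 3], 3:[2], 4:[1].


BFS queue: start with [0]
Visit order: [0, 1, 2, 4, 3]


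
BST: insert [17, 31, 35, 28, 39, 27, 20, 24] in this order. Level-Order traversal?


Root = 17; build tree by BST insertion.
Level-Order traversal: [17, 31, 28, 35, 27, 39, 20, 24]


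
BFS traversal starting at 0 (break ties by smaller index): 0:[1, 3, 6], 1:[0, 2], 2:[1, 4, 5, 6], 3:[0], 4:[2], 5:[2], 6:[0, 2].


BFS queue: start with [0]
Visit order: [0, 1, 3, 6, 2, 4, 5]


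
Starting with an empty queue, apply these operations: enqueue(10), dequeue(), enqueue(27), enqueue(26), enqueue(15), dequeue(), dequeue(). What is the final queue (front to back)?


enqueue(10) -> [10]
dequeue() returns 10 -> []
enqueue(27) -> [27]
enqueue(26) -> [27, 26]
enqueue(15) -> [27, 26, 15]
dequeue() returns 27 -> [26, 15]
dequeue() returns 26 -> [15]
Final queue (front to back): [15]


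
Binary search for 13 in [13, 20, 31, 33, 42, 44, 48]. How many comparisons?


Search for 13:
[0,6] mid=3 arr[3]=33
[0,2] mid=1 arr[1]=20
[0,0] mid=0 arr[0]=13
Total: 3 comparisons


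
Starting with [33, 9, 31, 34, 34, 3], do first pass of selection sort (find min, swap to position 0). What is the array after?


After one pass: [3, 9, 31, 34, 34, 33]


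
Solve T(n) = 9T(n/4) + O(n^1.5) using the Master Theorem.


a=9, b=4, c=1.5. log_4(9)=1.585 > c=1.5. Case 1: O(n^log_b(a)) = O(n^1.585)
Complexity: O(n^1.585)


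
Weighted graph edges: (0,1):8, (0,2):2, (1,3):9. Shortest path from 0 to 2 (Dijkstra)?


Dijkstra from 0:
Distances: {0: 0, 1: 8, 2: 2, 3: 17}
Shortest distance to 2 = 2, path = [0, 2]


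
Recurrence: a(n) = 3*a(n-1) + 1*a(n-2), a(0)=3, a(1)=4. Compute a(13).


Build bottom-up:
...a(11)=694435, a(12)=2293563, a(13)=3*2293563+1*694435=7575124


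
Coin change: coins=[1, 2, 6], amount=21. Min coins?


dp[0]=0; dp[i]=1+min(dp[i-c] for c in coins)
...dp[16]=4, dp[17]=5, dp[18]=3, dp[19]=4, dp[20]=4, dp[21]=5
Minimum coins for 21 = 5


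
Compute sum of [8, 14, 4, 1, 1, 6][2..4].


Prefix sums: [0, 8, 22, 26, 27, 28, 34]
Sum[2..4] = prefix[5] - prefix[2] = 28 - 22 = 6


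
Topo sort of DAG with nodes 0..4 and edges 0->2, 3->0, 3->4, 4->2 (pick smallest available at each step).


Kahn's algorithm, process smallest node first
Order: [1, 3, 0, 4, 2]


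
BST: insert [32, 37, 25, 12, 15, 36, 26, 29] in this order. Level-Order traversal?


Root = 32; build tree by BST insertion.
Level-Order traversal: [32, 25, 37, 12, 26, 36, 15, 29]


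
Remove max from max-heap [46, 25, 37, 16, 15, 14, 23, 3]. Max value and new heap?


Max = 46
Replace root with last, heapify down
Resulting heap: [37, 25, 23, 16, 15, 14, 3]


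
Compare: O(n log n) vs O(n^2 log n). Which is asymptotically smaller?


linearithmic grows slower than n^2 log n
O(n log n) is asymptotically smaller; O(n^2 log n) grows faster


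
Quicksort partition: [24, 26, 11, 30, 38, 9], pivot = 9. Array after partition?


Elements <= 9 go left of pivot.
Result: [9, 26, 11, 30, 38, 24], pivot at index 0


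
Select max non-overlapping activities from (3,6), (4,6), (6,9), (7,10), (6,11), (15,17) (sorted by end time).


Greedy: pick earliest-ending, then skip overlaps.
Selected (3 activities): [(3, 6), (6, 9), (15, 17)]


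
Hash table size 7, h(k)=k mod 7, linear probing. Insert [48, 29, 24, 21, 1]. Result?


Insertions: 48->slot 6; 29->slot 1; 24->slot 3; 21->slot 0; 1->slot 2
Table: [21, 29, 1, 24, None, None, 48]


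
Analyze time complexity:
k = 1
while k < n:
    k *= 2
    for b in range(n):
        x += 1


Per nesting level: O(log n) * O(n) = O(n log n)
Complexity: O(n log n)


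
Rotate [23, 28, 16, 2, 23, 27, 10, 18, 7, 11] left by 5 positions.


Left rotate by 5: [27, 10, 18, 7, 11, 23, 28, 16, 2, 23]


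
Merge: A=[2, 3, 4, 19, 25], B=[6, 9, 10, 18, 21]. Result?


Compare heads, take smaller each step.
Merged: [2, 3, 4, 6, 9, 10, 18, 19, 21, 25]


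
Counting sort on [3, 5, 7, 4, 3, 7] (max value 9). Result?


Count array: [0, 0, 0, 2, 1, 1, 0, 2, 0, 0]
Reconstruct: [3, 3, 4, 5, 7, 7]


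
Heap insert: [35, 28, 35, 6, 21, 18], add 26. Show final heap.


Append 26: [35, 28, 35, 6, 21, 18, 26]
Bubble up: no swaps needed
Result: [35, 28, 35, 6, 21, 18, 26]


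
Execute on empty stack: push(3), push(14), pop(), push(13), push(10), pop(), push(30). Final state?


push(3) -> [3]
push(14) -> [3, 14]
pop() returns 14 -> [3]
push(13) -> [3, 13]
push(10) -> [3, 13, 10]
pop() returns 10 -> [3, 13]
push(30) -> [3, 13, 30]
Final stack (bottom to top): [3, 13, 30]


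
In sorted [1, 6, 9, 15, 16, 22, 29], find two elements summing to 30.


Two pointers: lo=0, hi=6
Found pair: (1, 29) summing to 30


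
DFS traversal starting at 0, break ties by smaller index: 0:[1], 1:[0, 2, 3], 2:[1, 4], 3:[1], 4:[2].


DFS stack-based: start with [0]
Visit order: [0, 1, 2, 4, 3]


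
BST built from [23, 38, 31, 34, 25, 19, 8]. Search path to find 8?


BST root = 23
Search for 8: compare at each node
Path: [23, 19, 8]


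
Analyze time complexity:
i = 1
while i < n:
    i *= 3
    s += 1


Per nesting level: O(log n) = O(log n)
Complexity: O(log n)


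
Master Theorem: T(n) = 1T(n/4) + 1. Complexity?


a=1, b=4, c=0. log_4(1)=0 = c=0. Case 2: O(n^c log n) = O(log n)
Complexity: O(log n)


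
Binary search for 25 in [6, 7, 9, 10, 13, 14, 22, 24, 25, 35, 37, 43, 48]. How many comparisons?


Search for 25:
[0,12] mid=6 arr[6]=22
[7,12] mid=9 arr[9]=35
[7,8] mid=7 arr[7]=24
[8,8] mid=8 arr[8]=25
Total: 4 comparisons


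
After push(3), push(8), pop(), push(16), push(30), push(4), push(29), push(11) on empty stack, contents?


push(3) -> [3]
push(8) -> [3, 8]
pop() returns 8 -> [3]
push(16) -> [3, 16]
push(30) -> [3, 16, 30]
push(4) -> [3, 16, 30, 4]
push(29) -> [3, 16, 30, 4, 29]
push(11) -> [3, 16, 30, 4, 29, 11]
Final stack (bottom to top): [3, 16, 30, 4, 29, 11]


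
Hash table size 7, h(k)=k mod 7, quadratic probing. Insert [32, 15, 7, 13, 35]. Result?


Insertions: 32->slot 4; 15->slot 1; 7->slot 0; 13->slot 6; 35->slot 2
Table: [7, 15, 35, None, 32, None, 13]


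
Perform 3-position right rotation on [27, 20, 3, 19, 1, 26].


Right rotate by 3: [19, 1, 26, 27, 20, 3]


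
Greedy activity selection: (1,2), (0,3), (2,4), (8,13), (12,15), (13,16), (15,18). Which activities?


Greedy: pick earliest-ending, then skip overlaps.
Selected (4 activities): [(1, 2), (2, 4), (8, 13), (13, 16)]


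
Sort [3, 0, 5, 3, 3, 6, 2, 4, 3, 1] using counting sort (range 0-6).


Count array: [1, 1, 1, 4, 1, 1, 1]
Reconstruct: [0, 1, 2, 3, 3, 3, 3, 4, 5, 6]


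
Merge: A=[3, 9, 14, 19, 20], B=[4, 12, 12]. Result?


Compare heads, take smaller each step.
Merged: [3, 4, 9, 12, 12, 14, 19, 20]


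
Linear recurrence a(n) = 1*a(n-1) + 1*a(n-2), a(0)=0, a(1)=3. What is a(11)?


Build bottom-up:
...a(9)=102, a(10)=165, a(11)=1*165+1*102=267


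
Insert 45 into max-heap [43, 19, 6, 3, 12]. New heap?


Append 45: [43, 19, 6, 3, 12, 45]
Bubble up: swap idx 5(45) with idx 2(6); swap idx 2(45) with idx 0(43)
Result: [45, 19, 43, 3, 12, 6]


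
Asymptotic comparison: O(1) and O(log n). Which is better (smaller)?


constant grows slower than logarithmic
O(1) is asymptotically smaller; O(log n) grows faster


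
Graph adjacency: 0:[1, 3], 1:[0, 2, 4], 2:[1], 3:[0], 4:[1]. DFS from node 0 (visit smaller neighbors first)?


DFS stack-based: start with [0]
Visit order: [0, 1, 2, 4, 3]


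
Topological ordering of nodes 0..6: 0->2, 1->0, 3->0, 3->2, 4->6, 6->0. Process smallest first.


Kahn's algorithm, process smallest node first
Order: [1, 3, 4, 5, 6, 0, 2]


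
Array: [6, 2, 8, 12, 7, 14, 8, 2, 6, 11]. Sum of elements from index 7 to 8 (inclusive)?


Prefix sums: [0, 6, 8, 16, 28, 35, 49, 57, 59, 65, 76]
Sum[7..8] = prefix[9] - prefix[7] = 65 - 57 = 8


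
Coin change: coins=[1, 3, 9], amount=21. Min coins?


dp[0]=0; dp[i]=1+min(dp[i-c] for c in coins)
...dp[16]=4, dp[17]=5, dp[18]=2, dp[19]=3, dp[20]=4, dp[21]=3
Minimum coins for 21 = 3


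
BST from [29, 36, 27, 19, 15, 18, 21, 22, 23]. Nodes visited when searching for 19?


BST root = 29
Search for 19: compare at each node
Path: [29, 27, 19]


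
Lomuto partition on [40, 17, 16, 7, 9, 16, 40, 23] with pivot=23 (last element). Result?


Elements <= 23 go left of pivot.
Result: [17, 16, 7, 9, 16, 23, 40, 40], pivot at index 5


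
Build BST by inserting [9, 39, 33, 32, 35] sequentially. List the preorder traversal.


Root = 9; build tree by BST insertion.
Preorder traversal: [9, 39, 33, 32, 35]


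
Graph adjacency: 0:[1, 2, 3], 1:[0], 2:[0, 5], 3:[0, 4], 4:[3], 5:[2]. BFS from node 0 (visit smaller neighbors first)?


BFS queue: start with [0]
Visit order: [0, 1, 2, 3, 5, 4]


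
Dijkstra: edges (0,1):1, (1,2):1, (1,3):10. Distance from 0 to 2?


Dijkstra from 0:
Distances: {0: 0, 1: 1, 2: 2, 3: 11}
Shortest distance to 2 = 2, path = [0, 1, 2]


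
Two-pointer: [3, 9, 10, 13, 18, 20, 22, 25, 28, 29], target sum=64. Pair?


Two pointers: lo=0, hi=9
No pair sums to 64


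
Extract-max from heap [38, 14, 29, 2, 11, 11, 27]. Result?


Max = 38
Replace root with last, heapify down
Resulting heap: [29, 14, 27, 2, 11, 11]


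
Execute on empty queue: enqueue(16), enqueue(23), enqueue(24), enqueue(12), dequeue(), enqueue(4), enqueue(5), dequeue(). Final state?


enqueue(16) -> [16]
enqueue(23) -> [16, 23]
enqueue(24) -> [16, 23, 24]
enqueue(12) -> [16, 23, 24, 12]
dequeue() returns 16 -> [23, 24, 12]
enqueue(4) -> [23, 24, 12, 4]
enqueue(5) -> [23, 24, 12, 4, 5]
dequeue() returns 23 -> [24, 12, 4, 5]
Final queue (front to back): [24, 12, 4, 5]


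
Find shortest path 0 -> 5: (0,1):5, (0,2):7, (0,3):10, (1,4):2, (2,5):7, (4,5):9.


Dijkstra from 0:
Distances: {0: 0, 1: 5, 2: 7, 3: 10, 4: 7, 5: 14}
Shortest distance to 5 = 14, path = [0, 2, 5]


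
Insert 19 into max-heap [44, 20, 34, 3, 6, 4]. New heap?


Append 19: [44, 20, 34, 3, 6, 4, 19]
Bubble up: no swaps needed
Result: [44, 20, 34, 3, 6, 4, 19]


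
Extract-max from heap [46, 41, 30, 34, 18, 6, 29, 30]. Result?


Max = 46
Replace root with last, heapify down
Resulting heap: [41, 34, 30, 30, 18, 6, 29]


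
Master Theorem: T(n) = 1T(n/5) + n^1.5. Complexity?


a=1, b=5, c=1.5. log_5(1)=0 < c=1.5. Case 3: O(n^c) = O(n^1.500)
Complexity: O(n^1.500)


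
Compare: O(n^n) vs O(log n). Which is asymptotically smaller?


logarithmic grows slower than n^n
O(log n) is asymptotically smaller; O(n^n) grows faster


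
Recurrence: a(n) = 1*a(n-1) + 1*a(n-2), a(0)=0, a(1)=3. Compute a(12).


Build bottom-up:
...a(10)=165, a(11)=267, a(12)=1*267+1*165=432


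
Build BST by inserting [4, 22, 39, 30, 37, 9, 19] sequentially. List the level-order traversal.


Root = 4; build tree by BST insertion.
Level-Order traversal: [4, 22, 9, 39, 19, 30, 37]


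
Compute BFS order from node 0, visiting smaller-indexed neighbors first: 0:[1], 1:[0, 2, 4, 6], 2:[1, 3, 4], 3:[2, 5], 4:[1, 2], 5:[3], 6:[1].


BFS queue: start with [0]
Visit order: [0, 1, 2, 4, 6, 3, 5]


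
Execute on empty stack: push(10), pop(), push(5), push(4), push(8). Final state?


push(10) -> [10]
pop() returns 10 -> []
push(5) -> [5]
push(4) -> [5, 4]
push(8) -> [5, 4, 8]
Final stack (bottom to top): [5, 4, 8]


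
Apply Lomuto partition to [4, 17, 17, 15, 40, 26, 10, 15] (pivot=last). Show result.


Elements <= 15 go left of pivot.
Result: [4, 15, 10, 15, 40, 26, 17, 17], pivot at index 3


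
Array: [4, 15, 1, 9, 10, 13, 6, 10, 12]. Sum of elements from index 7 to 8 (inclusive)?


Prefix sums: [0, 4, 19, 20, 29, 39, 52, 58, 68, 80]
Sum[7..8] = prefix[9] - prefix[7] = 80 - 58 = 22


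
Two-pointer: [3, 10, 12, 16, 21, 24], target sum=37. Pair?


Two pointers: lo=0, hi=5
Found pair: (16, 21) summing to 37


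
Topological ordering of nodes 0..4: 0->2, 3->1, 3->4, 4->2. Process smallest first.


Kahn's algorithm, process smallest node first
Order: [0, 3, 1, 4, 2]


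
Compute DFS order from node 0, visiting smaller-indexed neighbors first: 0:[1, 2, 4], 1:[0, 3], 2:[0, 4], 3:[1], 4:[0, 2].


DFS stack-based: start with [0]
Visit order: [0, 1, 3, 2, 4]


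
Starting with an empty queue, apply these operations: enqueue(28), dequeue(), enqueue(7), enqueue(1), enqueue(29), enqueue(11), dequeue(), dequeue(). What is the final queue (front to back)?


enqueue(28) -> [28]
dequeue() returns 28 -> []
enqueue(7) -> [7]
enqueue(1) -> [7, 1]
enqueue(29) -> [7, 1, 29]
enqueue(11) -> [7, 1, 29, 11]
dequeue() returns 7 -> [1, 29, 11]
dequeue() returns 1 -> [29, 11]
Final queue (front to back): [29, 11]


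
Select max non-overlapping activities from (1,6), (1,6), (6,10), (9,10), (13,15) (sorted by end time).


Greedy: pick earliest-ending, then skip overlaps.
Selected (3 activities): [(1, 6), (6, 10), (13, 15)]


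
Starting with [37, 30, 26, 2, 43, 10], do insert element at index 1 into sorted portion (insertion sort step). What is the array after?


After one pass: [30, 37, 26, 2, 43, 10]


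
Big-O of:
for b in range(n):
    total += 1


Per nesting level: O(n) = O(n)
Complexity: O(n)


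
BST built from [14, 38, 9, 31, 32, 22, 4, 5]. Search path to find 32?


BST root = 14
Search for 32: compare at each node
Path: [14, 38, 31, 32]


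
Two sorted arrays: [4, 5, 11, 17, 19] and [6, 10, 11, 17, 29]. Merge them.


Compare heads, take smaller each step.
Merged: [4, 5, 6, 10, 11, 11, 17, 17, 19, 29]


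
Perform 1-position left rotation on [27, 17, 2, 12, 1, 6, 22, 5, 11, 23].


Left rotate by 1: [17, 2, 12, 1, 6, 22, 5, 11, 23, 27]


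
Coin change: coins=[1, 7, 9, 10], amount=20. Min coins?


dp[0]=0; dp[i]=1+min(dp[i-c] for c in coins)
...dp[15]=3, dp[16]=2, dp[17]=2, dp[18]=2, dp[19]=2, dp[20]=2
Minimum coins for 20 = 2


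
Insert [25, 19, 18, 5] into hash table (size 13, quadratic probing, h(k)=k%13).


Insertions: 25->slot 12; 19->slot 6; 18->slot 5; 5->slot 9
Table: [None, None, None, None, None, 18, 19, None, None, 5, None, None, 25]


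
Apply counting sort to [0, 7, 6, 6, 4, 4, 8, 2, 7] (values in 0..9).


Count array: [1, 0, 1, 0, 2, 0, 2, 2, 1, 0]
Reconstruct: [0, 2, 4, 4, 6, 6, 7, 7, 8]


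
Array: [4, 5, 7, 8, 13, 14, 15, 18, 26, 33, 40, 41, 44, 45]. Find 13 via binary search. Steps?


Search for 13:
[0,13] mid=6 arr[6]=15
[0,5] mid=2 arr[2]=7
[3,5] mid=4 arr[4]=13
Total: 3 comparisons


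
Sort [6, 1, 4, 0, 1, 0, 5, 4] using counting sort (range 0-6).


Count array: [2, 2, 0, 0, 2, 1, 1]
Reconstruct: [0, 0, 1, 1, 4, 4, 5, 6]


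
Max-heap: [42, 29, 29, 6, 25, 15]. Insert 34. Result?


Append 34: [42, 29, 29, 6, 25, 15, 34]
Bubble up: swap idx 6(34) with idx 2(29)
Result: [42, 29, 34, 6, 25, 15, 29]


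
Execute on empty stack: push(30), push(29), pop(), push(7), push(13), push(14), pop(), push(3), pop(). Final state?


push(30) -> [30]
push(29) -> [30, 29]
pop() returns 29 -> [30]
push(7) -> [30, 7]
push(13) -> [30, 7, 13]
push(14) -> [30, 7, 13, 14]
pop() returns 14 -> [30, 7, 13]
push(3) -> [30, 7, 13, 3]
pop() returns 3 -> [30, 7, 13]
Final stack (bottom to top): [30, 7, 13]


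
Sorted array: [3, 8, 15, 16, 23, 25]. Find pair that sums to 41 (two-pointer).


Two pointers: lo=0, hi=5
Found pair: (16, 25) summing to 41


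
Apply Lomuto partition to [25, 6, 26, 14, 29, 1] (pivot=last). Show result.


Elements <= 1 go left of pivot.
Result: [1, 6, 26, 14, 29, 25], pivot at index 0


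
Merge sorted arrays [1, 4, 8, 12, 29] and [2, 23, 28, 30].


Compare heads, take smaller each step.
Merged: [1, 2, 4, 8, 12, 23, 28, 29, 30]


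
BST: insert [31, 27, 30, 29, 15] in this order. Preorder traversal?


Root = 31; build tree by BST insertion.
Preorder traversal: [31, 27, 15, 30, 29]


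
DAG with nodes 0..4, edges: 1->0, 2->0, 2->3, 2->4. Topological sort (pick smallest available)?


Kahn's algorithm, process smallest node first
Order: [1, 2, 0, 3, 4]


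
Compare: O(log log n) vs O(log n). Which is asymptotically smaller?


double-logarithmic grows slower than logarithmic
O(log log n) is asymptotically smaller; O(log n) grows faster


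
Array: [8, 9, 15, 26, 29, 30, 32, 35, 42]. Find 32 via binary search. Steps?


Search for 32:
[0,8] mid=4 arr[4]=29
[5,8] mid=6 arr[6]=32
Total: 2 comparisons


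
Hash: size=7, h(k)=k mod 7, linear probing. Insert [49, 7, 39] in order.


Insertions: 49->slot 0; 7->slot 1; 39->slot 4
Table: [49, 7, None, None, 39, None, None]


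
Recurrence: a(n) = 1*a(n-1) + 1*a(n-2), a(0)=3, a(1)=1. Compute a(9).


Build bottom-up:
...a(7)=37, a(8)=60, a(9)=1*60+1*37=97


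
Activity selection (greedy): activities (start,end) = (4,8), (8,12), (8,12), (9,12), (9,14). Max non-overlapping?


Greedy: pick earliest-ending, then skip overlaps.
Selected (2 activities): [(4, 8), (8, 12)]


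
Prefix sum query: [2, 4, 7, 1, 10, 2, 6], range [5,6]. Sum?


Prefix sums: [0, 2, 6, 13, 14, 24, 26, 32]
Sum[5..6] = prefix[7] - prefix[5] = 32 - 24 = 8


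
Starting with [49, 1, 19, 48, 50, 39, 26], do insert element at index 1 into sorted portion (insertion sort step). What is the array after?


After one pass: [1, 49, 19, 48, 50, 39, 26]


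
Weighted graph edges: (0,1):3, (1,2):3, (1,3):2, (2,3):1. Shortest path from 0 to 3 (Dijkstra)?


Dijkstra from 0:
Distances: {0: 0, 1: 3, 2: 6, 3: 5}
Shortest distance to 3 = 5, path = [0, 1, 3]


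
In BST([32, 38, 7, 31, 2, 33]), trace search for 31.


BST root = 32
Search for 31: compare at each node
Path: [32, 7, 31]


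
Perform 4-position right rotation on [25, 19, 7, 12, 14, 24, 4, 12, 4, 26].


Right rotate by 4: [4, 12, 4, 26, 25, 19, 7, 12, 14, 24]


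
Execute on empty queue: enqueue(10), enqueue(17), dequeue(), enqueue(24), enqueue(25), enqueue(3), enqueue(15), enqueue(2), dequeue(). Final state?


enqueue(10) -> [10]
enqueue(17) -> [10, 17]
dequeue() returns 10 -> [17]
enqueue(24) -> [17, 24]
enqueue(25) -> [17, 24, 25]
enqueue(3) -> [17, 24, 25, 3]
enqueue(15) -> [17, 24, 25, 3, 15]
enqueue(2) -> [17, 24, 25, 3, 15, 2]
dequeue() returns 17 -> [24, 25, 3, 15, 2]
Final queue (front to back): [24, 25, 3, 15, 2]


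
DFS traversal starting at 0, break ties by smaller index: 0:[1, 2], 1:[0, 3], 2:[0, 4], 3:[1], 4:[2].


DFS stack-based: start with [0]
Visit order: [0, 1, 3, 2, 4]


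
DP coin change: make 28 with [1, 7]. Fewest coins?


dp[0]=0; dp[i]=1+min(dp[i-c] for c in coins)
...dp[23]=5, dp[24]=6, dp[25]=7, dp[26]=8, dp[27]=9, dp[28]=4
Minimum coins for 28 = 4


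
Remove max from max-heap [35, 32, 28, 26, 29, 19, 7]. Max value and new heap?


Max = 35
Replace root with last, heapify down
Resulting heap: [32, 29, 28, 26, 7, 19]


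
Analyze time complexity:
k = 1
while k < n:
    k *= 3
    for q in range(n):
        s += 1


Per nesting level: O(log n) * O(n) = O(n log n)
Complexity: O(n log n)


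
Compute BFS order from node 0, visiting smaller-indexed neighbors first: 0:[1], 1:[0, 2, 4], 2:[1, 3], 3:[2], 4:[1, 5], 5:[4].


BFS queue: start with [0]
Visit order: [0, 1, 2, 4, 3, 5]


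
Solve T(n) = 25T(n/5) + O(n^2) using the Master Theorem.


a=25, b=5, c=2. log_5(25)=2 = c=2. Case 2: O(n^c log n) = O(n^2 log n)
Complexity: O(n^2 log n)


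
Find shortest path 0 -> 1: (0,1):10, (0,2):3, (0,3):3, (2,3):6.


Dijkstra from 0:
Distances: {0: 0, 1: 10, 2: 3, 3: 3}
Shortest distance to 1 = 10, path = [0, 1]


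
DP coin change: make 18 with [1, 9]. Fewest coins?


dp[0]=0; dp[i]=1+min(dp[i-c] for c in coins)
...dp[13]=5, dp[14]=6, dp[15]=7, dp[16]=8, dp[17]=9, dp[18]=2
Minimum coins for 18 = 2


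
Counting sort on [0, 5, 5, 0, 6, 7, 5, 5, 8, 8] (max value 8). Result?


Count array: [2, 0, 0, 0, 0, 4, 1, 1, 2]
Reconstruct: [0, 0, 5, 5, 5, 5, 6, 7, 8, 8]


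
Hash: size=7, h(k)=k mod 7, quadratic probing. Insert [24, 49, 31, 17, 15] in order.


Insertions: 24->slot 3; 49->slot 0; 31->slot 4; 17->slot 5; 15->slot 1
Table: [49, 15, None, 24, 31, 17, None]


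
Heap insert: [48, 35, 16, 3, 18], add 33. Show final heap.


Append 33: [48, 35, 16, 3, 18, 33]
Bubble up: swap idx 5(33) with idx 2(16)
Result: [48, 35, 33, 3, 18, 16]


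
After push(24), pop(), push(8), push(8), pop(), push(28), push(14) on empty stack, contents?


push(24) -> [24]
pop() returns 24 -> []
push(8) -> [8]
push(8) -> [8, 8]
pop() returns 8 -> [8]
push(28) -> [8, 28]
push(14) -> [8, 28, 14]
Final stack (bottom to top): [8, 28, 14]


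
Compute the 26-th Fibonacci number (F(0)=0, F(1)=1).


F(n)=F(n-1)+F(n-2)
...F(24)=46368, F(25)=75025, F(26)=121393


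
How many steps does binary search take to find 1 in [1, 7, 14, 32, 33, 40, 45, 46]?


Search for 1:
[0,7] mid=3 arr[3]=32
[0,2] mid=1 arr[1]=7
[0,0] mid=0 arr[0]=1
Total: 3 comparisons


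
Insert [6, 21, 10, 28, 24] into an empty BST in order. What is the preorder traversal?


Root = 6; build tree by BST insertion.
Preorder traversal: [6, 21, 10, 28, 24]


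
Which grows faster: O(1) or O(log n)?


constant grows slower than logarithmic
O(1) is asymptotically smaller; O(log n) grows faster


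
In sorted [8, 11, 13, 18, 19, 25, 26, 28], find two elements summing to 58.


Two pointers: lo=0, hi=7
No pair sums to 58


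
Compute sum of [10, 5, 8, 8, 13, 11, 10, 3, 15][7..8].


Prefix sums: [0, 10, 15, 23, 31, 44, 55, 65, 68, 83]
Sum[7..8] = prefix[9] - prefix[7] = 83 - 65 = 18


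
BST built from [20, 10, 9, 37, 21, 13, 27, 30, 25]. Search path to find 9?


BST root = 20
Search for 9: compare at each node
Path: [20, 10, 9]


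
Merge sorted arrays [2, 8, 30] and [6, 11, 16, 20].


Compare heads, take smaller each step.
Merged: [2, 6, 8, 11, 16, 20, 30]


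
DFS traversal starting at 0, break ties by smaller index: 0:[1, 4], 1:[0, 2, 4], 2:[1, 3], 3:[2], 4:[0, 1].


DFS stack-based: start with [0]
Visit order: [0, 1, 2, 3, 4]


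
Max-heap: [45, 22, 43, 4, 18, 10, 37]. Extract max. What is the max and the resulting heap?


Max = 45
Replace root with last, heapify down
Resulting heap: [43, 22, 37, 4, 18, 10]


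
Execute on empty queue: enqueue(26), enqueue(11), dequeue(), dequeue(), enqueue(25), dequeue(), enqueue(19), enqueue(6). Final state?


enqueue(26) -> [26]
enqueue(11) -> [26, 11]
dequeue() returns 26 -> [11]
dequeue() returns 11 -> []
enqueue(25) -> [25]
dequeue() returns 25 -> []
enqueue(19) -> [19]
enqueue(6) -> [19, 6]
Final queue (front to back): [19, 6]


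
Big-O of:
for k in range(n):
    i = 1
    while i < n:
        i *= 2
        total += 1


Per nesting level: O(n) * O(log n) = O(n log n)
Complexity: O(n log n)


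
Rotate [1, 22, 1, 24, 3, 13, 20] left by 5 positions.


Left rotate by 5: [13, 20, 1, 22, 1, 24, 3]


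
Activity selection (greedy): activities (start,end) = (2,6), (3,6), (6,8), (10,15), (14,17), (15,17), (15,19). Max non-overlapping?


Greedy: pick earliest-ending, then skip overlaps.
Selected (4 activities): [(2, 6), (6, 8), (10, 15), (15, 17)]


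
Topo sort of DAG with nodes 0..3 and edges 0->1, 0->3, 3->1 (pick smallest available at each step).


Kahn's algorithm, process smallest node first
Order: [0, 2, 3, 1]


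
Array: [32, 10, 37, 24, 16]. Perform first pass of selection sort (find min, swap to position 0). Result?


After one pass: [10, 32, 37, 24, 16]


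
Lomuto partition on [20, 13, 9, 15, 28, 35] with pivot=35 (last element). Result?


Elements <= 35 go left of pivot.
Result: [20, 13, 9, 15, 28, 35], pivot at index 5


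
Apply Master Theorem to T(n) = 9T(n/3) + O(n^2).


a=9, b=3, c=2. log_3(9)=2 = c=2. Case 2: O(n^c log n) = O(n^2 log n)
Complexity: O(n^2 log n)


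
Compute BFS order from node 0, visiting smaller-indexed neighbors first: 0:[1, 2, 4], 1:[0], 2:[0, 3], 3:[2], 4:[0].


BFS queue: start with [0]
Visit order: [0, 1, 2, 4, 3]


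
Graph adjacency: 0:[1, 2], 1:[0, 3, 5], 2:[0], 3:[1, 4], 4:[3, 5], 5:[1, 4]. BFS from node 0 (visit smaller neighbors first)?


BFS queue: start with [0]
Visit order: [0, 1, 2, 3, 5, 4]


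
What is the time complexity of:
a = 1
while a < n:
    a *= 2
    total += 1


Per nesting level: O(log n) = O(log n)
Complexity: O(log n)


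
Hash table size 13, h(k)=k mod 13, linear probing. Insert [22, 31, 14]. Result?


Insertions: 22->slot 9; 31->slot 5; 14->slot 1
Table: [None, 14, None, None, None, 31, None, None, None, 22, None, None, None]


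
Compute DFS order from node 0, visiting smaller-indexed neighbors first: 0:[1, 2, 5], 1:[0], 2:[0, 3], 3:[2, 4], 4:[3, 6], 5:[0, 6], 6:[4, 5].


DFS stack-based: start with [0]
Visit order: [0, 1, 2, 3, 4, 6, 5]


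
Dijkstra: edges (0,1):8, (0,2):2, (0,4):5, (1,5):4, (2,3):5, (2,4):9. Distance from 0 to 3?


Dijkstra from 0:
Distances: {0: 0, 1: 8, 2: 2, 3: 7, 4: 5, 5: 12}
Shortest distance to 3 = 7, path = [0, 2, 3]


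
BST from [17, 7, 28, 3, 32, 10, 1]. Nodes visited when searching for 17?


BST root = 17
Search for 17: compare at each node
Path: [17]


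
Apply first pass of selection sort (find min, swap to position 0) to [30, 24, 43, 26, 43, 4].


After one pass: [4, 24, 43, 26, 43, 30]


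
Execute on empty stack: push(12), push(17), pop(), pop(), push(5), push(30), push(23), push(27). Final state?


push(12) -> [12]
push(17) -> [12, 17]
pop() returns 17 -> [12]
pop() returns 12 -> []
push(5) -> [5]
push(30) -> [5, 30]
push(23) -> [5, 30, 23]
push(27) -> [5, 30, 23, 27]
Final stack (bottom to top): [5, 30, 23, 27]


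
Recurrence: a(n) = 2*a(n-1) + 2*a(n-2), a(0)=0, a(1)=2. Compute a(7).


Build bottom-up:
...a(5)=88, a(6)=240, a(7)=2*240+2*88=656


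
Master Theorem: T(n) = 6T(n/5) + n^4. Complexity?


a=6, b=5, c=4. log_5(6)=1.113 < c=4. Case 3: O(n^c) = O(n^4)
Complexity: O(n^4)


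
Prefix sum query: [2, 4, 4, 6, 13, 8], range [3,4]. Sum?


Prefix sums: [0, 2, 6, 10, 16, 29, 37]
Sum[3..4] = prefix[5] - prefix[3] = 29 - 10 = 19


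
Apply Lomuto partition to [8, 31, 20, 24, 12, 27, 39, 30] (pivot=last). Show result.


Elements <= 30 go left of pivot.
Result: [8, 20, 24, 12, 27, 30, 39, 31], pivot at index 5


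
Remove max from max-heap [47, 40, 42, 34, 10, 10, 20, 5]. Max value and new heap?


Max = 47
Replace root with last, heapify down
Resulting heap: [42, 40, 20, 34, 10, 10, 5]


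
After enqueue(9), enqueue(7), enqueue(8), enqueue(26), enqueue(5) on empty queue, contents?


enqueue(9) -> [9]
enqueue(7) -> [9, 7]
enqueue(8) -> [9, 7, 8]
enqueue(26) -> [9, 7, 8, 26]
enqueue(5) -> [9, 7, 8, 26, 5]
Final queue (front to back): [9, 7, 8, 26, 5]


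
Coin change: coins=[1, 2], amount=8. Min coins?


dp[0]=0; dp[i]=1+min(dp[i-c] for c in coins)
...dp[3]=2, dp[4]=2, dp[5]=3, dp[6]=3, dp[7]=4, dp[8]=4
Minimum coins for 8 = 4


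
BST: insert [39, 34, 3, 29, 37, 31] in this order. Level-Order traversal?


Root = 39; build tree by BST insertion.
Level-Order traversal: [39, 34, 3, 37, 29, 31]


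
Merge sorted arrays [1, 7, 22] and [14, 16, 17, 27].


Compare heads, take smaller each step.
Merged: [1, 7, 14, 16, 17, 22, 27]


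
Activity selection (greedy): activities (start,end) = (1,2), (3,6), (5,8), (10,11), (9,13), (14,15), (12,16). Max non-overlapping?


Greedy: pick earliest-ending, then skip overlaps.
Selected (4 activities): [(1, 2), (3, 6), (10, 11), (14, 15)]


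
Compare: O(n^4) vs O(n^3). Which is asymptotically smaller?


cubic grows slower than quartic
O(n^3) is asymptotically smaller; O(n^4) grows faster


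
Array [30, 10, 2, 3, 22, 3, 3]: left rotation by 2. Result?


Left rotate by 2: [2, 3, 22, 3, 3, 30, 10]


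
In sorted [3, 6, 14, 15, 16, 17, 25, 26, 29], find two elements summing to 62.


Two pointers: lo=0, hi=8
No pair sums to 62
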